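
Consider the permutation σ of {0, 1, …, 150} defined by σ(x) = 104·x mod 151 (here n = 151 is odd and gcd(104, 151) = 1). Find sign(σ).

Trace 47: π^k(47) = [47, 56, 86, 35, 16, 3, 10] for k=0..6.
The orbit structure of x ↦ 104x mod 151: 2 orbits of sizes [150, 1].
n − c = 151 − 2 = 149; sign = (−1)^149 = -1.
Check: (104/151) = -1 by Zolotarev.

-1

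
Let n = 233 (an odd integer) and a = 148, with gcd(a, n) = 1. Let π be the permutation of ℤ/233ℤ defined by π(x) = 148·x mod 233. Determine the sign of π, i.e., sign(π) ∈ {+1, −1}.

Start at x=4: 4 → 126 → 8 → 19 → 16 → 38 → 32 → … (one orbit).
Cycle type of π: 29×8 + 1; total 9 cycles.
9 cycles on 233: each ℓ→(−1)^(ℓ−1), product (−1)^224 = +1.

+1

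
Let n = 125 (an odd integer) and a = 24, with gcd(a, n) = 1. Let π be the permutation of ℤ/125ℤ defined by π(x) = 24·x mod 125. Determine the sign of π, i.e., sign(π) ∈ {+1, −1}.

+1

Trace 101: π^k(101) = [101, 49, 51, 99, 1, 24, 76] for k=0..6.
π_24 has 23 disjoint cycles with lengths [10, 10, 10, 10, 10, 10, 10, 10, 10, 10, 2, 2, 2, 2, 2, 2, 2, 2, 2, 2, 2, 2, 1] on {0,…,124}.
With 23 cycles on 125 points, sign = (−1)^{125−23} = +1.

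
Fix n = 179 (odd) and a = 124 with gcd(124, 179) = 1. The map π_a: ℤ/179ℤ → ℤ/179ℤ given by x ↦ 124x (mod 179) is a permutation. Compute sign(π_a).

+1

Trace 45: π^k(45) = [45, 31, 85, 158, 81, 20, 153] for k=0..6.
π_124 has 3 disjoint cycles with lengths [89, 89, 1] on {0,…,178}.
3 cycles on 179: each ℓ→(−1)^(ℓ−1), product (−1)^176 = +1.
Via Zolotarev, sign(π_{124}) = (124|179) = +1.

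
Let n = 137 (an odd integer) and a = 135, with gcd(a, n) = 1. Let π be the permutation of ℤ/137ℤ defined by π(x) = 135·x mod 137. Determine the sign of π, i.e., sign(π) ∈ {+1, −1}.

Start at x=30: 30 → 77 → 120 → 34 → 69 → 136 → 2 → … (one orbit).
Cycle type of π: 68×2 + 1; total 3 cycles.
137 − 3 = 134 transpositions; sign(π) = (−1)^134 = +1.
Zolotarev: (135|137) = +1, matching the cycle-count sign.

+1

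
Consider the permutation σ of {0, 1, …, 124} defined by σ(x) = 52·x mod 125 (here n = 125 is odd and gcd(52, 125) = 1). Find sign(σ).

Orbit of 48 under x↦52x: [48, 121, 42, 59, 68, 36, 122]… (length divides ord_125(52)).
4 cycles of lengths [100, 20, 4, 1].
4 cycles on 125: each ℓ→(−1)^(ℓ−1), product (−1)^121 = -1.
Check: (52/125) = -1 by Zolotarev.

-1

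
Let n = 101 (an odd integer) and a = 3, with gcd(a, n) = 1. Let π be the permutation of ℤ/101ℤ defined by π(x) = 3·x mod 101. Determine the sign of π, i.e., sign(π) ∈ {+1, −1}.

-1

Trace 15: π^k(15) = [15, 45, 34, 1, 3, 9, 27] for k=0..6.
Decompose π into cycles: lengths [100, 1] (2 cycles, including the fixed point 0).
With 2 cycles on 101 points, sign = (−1)^{101−2} = -1.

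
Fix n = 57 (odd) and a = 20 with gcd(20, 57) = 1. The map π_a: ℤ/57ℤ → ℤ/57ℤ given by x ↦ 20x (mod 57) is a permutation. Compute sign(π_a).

-1

Trace 1: π^k(1) = [1, 20] for k=0..1.
Decompose π into cycles: lengths [2, 2, 2, 2, 2, 2, 2, 2, 2, 2, 2, 2, 2, 2, 2, 2, 2, 2, 2, 1, 1, 1, 1, 1, 1, 1, 1, 1, 1, 1, 1, 1, 1, 1, 1, 1, 1, 1] (38 cycles, including the fixed point 0).
57 − 38 = 19 transpositions; sign(π) = (−1)^19 = -1.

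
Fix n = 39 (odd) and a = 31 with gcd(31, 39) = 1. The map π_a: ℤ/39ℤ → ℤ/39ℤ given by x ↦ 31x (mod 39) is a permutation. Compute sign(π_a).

-1

Orbit of 31 under x↦31x: [31, 25, 34, 1]… (length divides ord_39(31)).
The orbit structure of x ↦ 31x mod 39: 12 orbits of sizes [4, 4, 4, 4, 4, 4, 4, 4, 4, 1, 1, 1].
sign(π) = (−1)^{n − #cycles} = (−1)^{39−12} = (−1)^27 = -1.
The Jacobi symbol (31|39) = -1 (Zolotarev) agrees.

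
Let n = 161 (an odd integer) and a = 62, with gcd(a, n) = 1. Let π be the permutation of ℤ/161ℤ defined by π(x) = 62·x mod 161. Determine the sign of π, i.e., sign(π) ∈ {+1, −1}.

Start at x=48: 48 → 78 → 6 → 50 → 41 → 127 → 146 → … (one orbit).
π_62 has 12 disjoint cycles with lengths [22, 22, 22, 22, 22, 22, 11, 11, 2, 2, 2, 1] on {0,…,160}.
sign(π) = (−1)^{n − #cycles} = (−1)^{161−12} = (−1)^149 = -1.
(62|161)_J = -1 (Zolotarev's lemma cross-check).

-1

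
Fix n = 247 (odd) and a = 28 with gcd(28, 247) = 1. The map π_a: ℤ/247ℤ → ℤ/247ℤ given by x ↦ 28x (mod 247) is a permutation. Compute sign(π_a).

-1

Orbit of 220 under x↦28x: [220, 232, 74, 96, 218, 176, 235]… (length divides ord_247(28)).
Cycle type of π: 36×6 + 12 + 9×2 + 1; total 10 cycles.
With 10 cycles on 247 points, sign = (−1)^{247−10} = -1.
Zolotarev: (28|247) = -1, matching the cycle-count sign.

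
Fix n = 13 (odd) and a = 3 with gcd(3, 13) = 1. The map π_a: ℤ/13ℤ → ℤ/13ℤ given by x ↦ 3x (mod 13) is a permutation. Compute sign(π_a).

+1

Orbit of 3 under x↦3x: [3, 9, 1]… (length divides ord_13(3)).
The orbit structure of x ↦ 3x mod 13: 5 orbits of sizes [3, 3, 3, 3, 1].
13 − 5 = 8 transpositions; sign(π) = (−1)^8 = +1.
The Jacobi symbol (3|13) = +1 (Zolotarev) agrees.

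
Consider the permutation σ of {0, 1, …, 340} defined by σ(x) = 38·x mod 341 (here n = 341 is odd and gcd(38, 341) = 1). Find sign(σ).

Start at x=262: 262 → 67 → 159 → 245 → 103 → 163 → 56 → … (one orbit).
Cycle type of π: 15×22 + 5×2 + 1; total 25 cycles.
With 25 cycles on 341 points, sign = (−1)^{341−25} = +1.

+1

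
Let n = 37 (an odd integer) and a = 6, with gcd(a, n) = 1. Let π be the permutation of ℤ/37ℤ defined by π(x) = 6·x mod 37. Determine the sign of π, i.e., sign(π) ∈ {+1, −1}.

-1

Orbit of 1 under x↦6x: [1, 6, 36, 31]… (length divides ord_37(6)).
The orbit structure of x ↦ 6x mod 37: 10 orbits of sizes [4, 4, 4, 4, 4, 4, 4, 4, 4, 1].
Σ(ℓ_i−1) = 37−10 = 27; sign = (−1)^27 = -1.
(6|37)_J = -1 (Zolotarev's lemma cross-check).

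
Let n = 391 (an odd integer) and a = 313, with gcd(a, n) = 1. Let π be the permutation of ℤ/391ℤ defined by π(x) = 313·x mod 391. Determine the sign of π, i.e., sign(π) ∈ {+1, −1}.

Orbit of 252 under x↦313x: [252, 285, 57, 246, 362, 307, 296]… (length divides ord_391(313)).
The orbit structure of x ↦ 313x mod 391: 5 orbits of sizes [176, 176, 22, 16, 1].
Σ(ℓ_i−1) = 391−5 = 386; sign = (−1)^386 = +1.
Via Zolotarev, sign(π_{313}) = (313|391) = +1.

+1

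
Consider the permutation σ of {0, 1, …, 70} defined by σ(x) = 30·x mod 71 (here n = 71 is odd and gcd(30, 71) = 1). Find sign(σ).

+1

Start at x=30: 30 → 48 → 20 → 32 → 37 → 45 → 1 → 30 (one orbit).
The orbit structure of x ↦ 30x mod 71: 11 orbits of sizes [7, 7, 7, 7, 7, 7, 7, 7, 7, 7, 1].
n − c = 71 − 11 = 60; sign = (−1)^60 = +1.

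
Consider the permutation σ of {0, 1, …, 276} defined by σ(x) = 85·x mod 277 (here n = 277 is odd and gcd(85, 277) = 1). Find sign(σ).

Start at x=28: 28 → 164 → 90 → 171 → 131 → 55 → 243 → … (one orbit).
Decompose π into cycles: lengths [69, 69, 69, 69, 1] (5 cycles, including the fixed point 0).
277 − 5 = 272 transpositions; sign(π) = (−1)^272 = +1.
(85|277)_J = +1 (Zolotarev's lemma cross-check).

+1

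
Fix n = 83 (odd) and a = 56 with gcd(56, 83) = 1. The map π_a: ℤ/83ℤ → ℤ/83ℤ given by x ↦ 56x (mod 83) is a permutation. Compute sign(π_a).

Trace 61: π^k(61) = [61, 13, 64, 15, 10, 62, 69] for k=0..6.
The orbit structure of x ↦ 56x mod 83: 2 orbits of sizes [82, 1].
83 − 2 = 81 transpositions; sign(π) = (−1)^81 = -1.

-1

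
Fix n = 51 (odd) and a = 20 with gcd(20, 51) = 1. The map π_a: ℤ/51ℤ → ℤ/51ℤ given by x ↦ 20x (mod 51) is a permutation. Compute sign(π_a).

+1

Start at x=16: 16 → 14 → 25 → 41 → 4 → 29 → 19 → … (one orbit).
The orbit structure of x ↦ 20x mod 51: 5 orbits of sizes [16, 16, 16, 2, 1].
51 − 5 = 46 transpositions; sign(π) = (−1)^46 = +1.
Zolotarev: (20|51) = +1, matching the cycle-count sign.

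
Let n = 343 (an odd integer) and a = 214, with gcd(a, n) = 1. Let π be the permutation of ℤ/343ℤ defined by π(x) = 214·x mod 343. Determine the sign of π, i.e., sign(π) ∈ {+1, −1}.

+1

Trace 197: π^k(197) = [197, 312, 226, 1, 214, 177, 148] for k=0..6.
31 cycles of lengths [21, 21, 21, 21, 21, 21, 21, 21, 21, 21, 21, 21, 21, 21, 3, 3, 3, 3, 3, 3, 3, 3, 3, 3, 3, 3, 3, 3, 3, 3, 1].
31 cycles on 343: each ℓ→(−1)^(ℓ−1), product (−1)^312 = +1.
(214|343)_J = +1 (Zolotarev's lemma cross-check).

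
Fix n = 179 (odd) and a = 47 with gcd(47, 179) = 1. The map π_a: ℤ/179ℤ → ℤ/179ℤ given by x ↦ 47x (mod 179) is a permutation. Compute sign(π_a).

+1

Orbit of 145 under x↦47x: [145, 13, 74, 77, 39, 43, 52]… (length divides ord_179(47)).
3 cycles of lengths [89, 89, 1].
n − c = 179 − 3 = 176; sign = (−1)^176 = +1.
Zolotarev: (47|179) = +1, matching the cycle-count sign.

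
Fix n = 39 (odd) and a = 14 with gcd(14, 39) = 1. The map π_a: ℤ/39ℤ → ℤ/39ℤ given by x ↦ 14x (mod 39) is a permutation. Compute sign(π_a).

Orbit of 1 under x↦14x: [1, 14]… (length divides ord_39(14)).
Cycle type of π: 2×13 + 1×13; total 26 cycles.
n − c = 39 − 26 = 13; sign = (−1)^13 = -1.
Via Zolotarev, sign(π_{14}) = (14|39) = -1.

-1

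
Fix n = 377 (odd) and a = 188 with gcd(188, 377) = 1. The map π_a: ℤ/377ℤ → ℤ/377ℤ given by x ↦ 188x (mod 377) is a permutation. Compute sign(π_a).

+1

Trace 358: π^k(358) = [358, 198, 278, 238, 258, 248, 253] for k=0..6.
Cycle type of π: 84×4 + 28 + 12 + 1; total 7 cycles.
n − c = 377 − 7 = 370; sign = (−1)^370 = +1.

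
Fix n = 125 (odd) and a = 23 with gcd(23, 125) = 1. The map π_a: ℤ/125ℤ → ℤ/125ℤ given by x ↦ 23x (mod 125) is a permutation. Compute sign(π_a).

-1

Trace 88: π^k(88) = [88, 24, 52, 71, 8, 59, 107] for k=0..6.
4 cycles of lengths [100, 20, 4, 1].
With 4 cycles on 125 points, sign = (−1)^{125−4} = -1.
Via Zolotarev, sign(π_{23}) = (23|125) = -1.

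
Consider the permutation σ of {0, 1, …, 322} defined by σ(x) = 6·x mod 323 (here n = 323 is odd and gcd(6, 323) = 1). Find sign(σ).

Orbit of 74 under x↦6x: [74, 121, 80, 157, 296, 161, 320]… (length divides ord_323(6)).
Cycle lengths of π_6 on ℤ/323ℤ: [144, 144, 16, 9, 9, 1]; 6 cycles in total.
With 6 cycles on 323 points, sign = (−1)^{323−6} = -1.
The Jacobi symbol (6|323) = -1 (Zolotarev) agrees.

-1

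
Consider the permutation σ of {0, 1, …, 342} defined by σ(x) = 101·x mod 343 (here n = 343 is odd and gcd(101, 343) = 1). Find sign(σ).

Start at x=6: 6 → 263 → 152 → 260 → 192 → 184 → 62 → … (one orbit).
The orbit structure of x ↦ 101x mod 343: 4 orbits of sizes [294, 42, 6, 1].
Σ(ℓ_i−1) = 343−4 = 339; sign = (−1)^339 = -1.

-1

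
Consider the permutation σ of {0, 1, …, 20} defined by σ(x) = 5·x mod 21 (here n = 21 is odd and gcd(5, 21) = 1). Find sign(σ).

Start at x=16: 16 → 17 → 1 → 5 → 4 → 20 → 16 (one orbit).
Cycle lengths of π_5 on ℤ/21ℤ: [6, 6, 6, 2, 1]; 5 cycles in total.
sign(π) = (−1)^{n − #cycles} = (−1)^{21−5} = (−1)^16 = +1.

+1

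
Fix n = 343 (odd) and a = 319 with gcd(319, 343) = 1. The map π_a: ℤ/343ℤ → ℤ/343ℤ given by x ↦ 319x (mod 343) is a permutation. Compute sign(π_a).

Trace 127: π^k(127) = [127, 39, 93, 169, 60, 275, 260] for k=0..6.
π_319 has 7 disjoint cycles with lengths [147, 147, 21, 21, 3, 3, 1] on {0,…,342}.
sign(π) = (−1)^{n − #cycles} = (−1)^{343−7} = (−1)^336 = +1.

+1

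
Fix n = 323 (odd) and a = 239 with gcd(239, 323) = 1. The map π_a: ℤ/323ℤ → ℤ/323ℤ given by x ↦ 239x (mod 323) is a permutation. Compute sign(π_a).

Orbit of 273 under x↦239x: [273, 1, 239]… (length divides ord_323(239)).
The orbit structure of x ↦ 239x mod 323: 119 orbits of sizes [3, 3, 3, 3, 3, 3, 3, 3, 3, 3, 3, 3, 3, 3, 3, 3, 3, 3, 3, 3, 3, 3, 3, 3, 3, 3, 3, 3, 3, 3, 3, 3, 3, 3, 3, 3, 3, 3, 3, 3, 3, 3, 3, 3, 3, 3, 3, 3, 3, 3, 3, 3, 3, 3, 3, 3, 3, 3, 3, 3, 3, 3, 3, 3, 3, 3, 3, 3, 3, 3, 3, 3, 3, 3, 3, 3, 3, 3, 3, 3, 3, 3, 3, 3, 3, 3, 3, 3, 3, 3, 3, 3, 3, 3, 3, 3, 3, 3, 3, 3, 3, 3, 1, 1, 1, 1, 1, 1, 1, 1, 1, 1, 1, 1, 1, 1, 1, 1, 1].
With 119 cycles on 323 points, sign = (−1)^{323−119} = +1.

+1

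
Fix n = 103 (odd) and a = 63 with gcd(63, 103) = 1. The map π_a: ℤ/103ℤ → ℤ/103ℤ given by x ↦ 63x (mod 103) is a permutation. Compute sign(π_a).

+1

Trace 16: π^k(16) = [16, 81, 56, 26, 93, 91, 68] for k=0..6.
Cycle type of π: 51×2 + 1; total 3 cycles.
Σ(ℓ_i−1) = 103−3 = 100; sign = (−1)^100 = +1.
Zolotarev: (63|103) = +1, matching the cycle-count sign.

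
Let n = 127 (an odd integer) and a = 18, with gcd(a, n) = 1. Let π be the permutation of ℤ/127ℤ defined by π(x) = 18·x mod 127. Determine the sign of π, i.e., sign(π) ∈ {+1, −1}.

+1

Trace 122: π^k(122) = [122, 37, 31, 50, 11, 71, 8] for k=0..6.
π_18 has 3 disjoint cycles with lengths [63, 63, 1] on {0,…,126}.
n − c = 127 − 3 = 124; sign = (−1)^124 = +1.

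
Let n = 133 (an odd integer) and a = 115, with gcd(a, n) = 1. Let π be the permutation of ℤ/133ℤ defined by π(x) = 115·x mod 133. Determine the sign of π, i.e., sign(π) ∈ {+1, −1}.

Orbit of 115 under x↦115x: [115, 58, 20, 39, 96, 1]… (length divides ord_133(115)).
Cycle lengths of π_115 on ℤ/133ℤ: [6, 6, 6, 6, 6, 6, 6, 6, 6, 6, 6, 6, 6, 6, 6, 6, 6, 6, 6, 1, 1, 1, 1, 1, 1, 1, 1, 1, 1, 1, 1, 1, 1, 1, 1, 1, 1, 1]; 38 cycles in total.
n − c = 133 − 38 = 95; sign = (−1)^95 = -1.
The Jacobi symbol (115|133) = -1 (Zolotarev) agrees.

-1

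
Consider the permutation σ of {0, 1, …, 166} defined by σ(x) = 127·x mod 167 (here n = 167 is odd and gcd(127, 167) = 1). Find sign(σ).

+1

Trace 126: π^k(126) = [126, 137, 31, 96, 1, 127, 97] for k=0..6.
Decompose π into cycles: lengths [83, 83, 1] (3 cycles, including the fixed point 0).
n − c = 167 − 3 = 164; sign = (−1)^164 = +1.
Via Zolotarev, sign(π_{127}) = (127|167) = +1.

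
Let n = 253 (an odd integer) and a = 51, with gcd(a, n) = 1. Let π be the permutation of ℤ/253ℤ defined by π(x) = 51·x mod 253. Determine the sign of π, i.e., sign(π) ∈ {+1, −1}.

+1

Orbit of 171 under x↦51x: [171, 119, 250, 100, 40, 16, 57]… (length divides ord_253(51)).
Cycle lengths of π_51 on ℤ/253ℤ: [110, 110, 22, 10, 1]; 5 cycles in total.
With 5 cycles on 253 points, sign = (−1)^{253−5} = +1.
Zolotarev: (51|253) = +1, matching the cycle-count sign.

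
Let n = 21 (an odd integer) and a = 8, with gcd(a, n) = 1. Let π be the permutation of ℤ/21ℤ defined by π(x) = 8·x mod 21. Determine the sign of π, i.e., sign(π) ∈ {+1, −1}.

-1

Start at x=8: 8 → 1 → 8 (one orbit).
Cycle lengths of π_8 on ℤ/21ℤ: [2, 2, 2, 2, 2, 2, 2, 1, 1, 1, 1, 1, 1, 1]; 14 cycles in total.
With 14 cycles on 21 points, sign = (−1)^{21−14} = -1.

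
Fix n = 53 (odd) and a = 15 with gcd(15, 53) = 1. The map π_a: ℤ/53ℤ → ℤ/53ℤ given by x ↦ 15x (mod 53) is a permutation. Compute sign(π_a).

+1

Orbit of 16 under x↦15x: [16, 28, 49, 46, 1, 15, 13]… (length divides ord_53(15)).
Decompose π into cycles: lengths [13, 13, 13, 13, 1] (5 cycles, including the fixed point 0).
Σ(ℓ_i−1) = 53−5 = 48; sign = (−1)^48 = +1.
(15|53)_J = +1 (Zolotarev's lemma cross-check).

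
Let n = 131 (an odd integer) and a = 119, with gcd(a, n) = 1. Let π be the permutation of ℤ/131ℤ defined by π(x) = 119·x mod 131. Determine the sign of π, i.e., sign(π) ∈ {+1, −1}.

-1

Trace 60: π^k(60) = [60, 66, 125, 72, 53, 19, 34] for k=0..6.
Cycle lengths of π_119 on ℤ/131ℤ: [130, 1]; 2 cycles in total.
With 2 cycles on 131 points, sign = (−1)^{131−2} = -1.
Via Zolotarev, sign(π_{119}) = (119|131) = -1.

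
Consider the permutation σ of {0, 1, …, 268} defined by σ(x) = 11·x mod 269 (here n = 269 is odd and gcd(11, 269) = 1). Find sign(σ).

+1

Trace 246: π^k(246) = [246, 16, 176, 53, 45, 226, 65] for k=0..6.
π_11 has 3 disjoint cycles with lengths [134, 134, 1] on {0,…,268}.
269 − 3 = 266 transpositions; sign(π) = (−1)^266 = +1.
Via Zolotarev, sign(π_{11}) = (11|269) = +1.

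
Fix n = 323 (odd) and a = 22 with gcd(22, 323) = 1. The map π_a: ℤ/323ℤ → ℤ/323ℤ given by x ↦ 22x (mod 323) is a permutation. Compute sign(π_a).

+1

Start at x=273: 273 → 192 → 25 → 227 → 149 → 48 → 87 → … (one orbit).
Cycle lengths of π_22 on ℤ/323ℤ: [144, 144, 18, 16, 1]; 5 cycles in total.
5 cycles on 323: each ℓ→(−1)^(ℓ−1), product (−1)^318 = +1.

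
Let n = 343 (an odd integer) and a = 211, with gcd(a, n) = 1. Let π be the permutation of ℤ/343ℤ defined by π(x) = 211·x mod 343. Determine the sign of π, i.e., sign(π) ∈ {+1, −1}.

Start at x=22: 22 → 183 → 197 → 64 → 127 → 43 → 155 → … (one orbit).
Decompose π into cycles: lengths [49, 49, 49, 49, 49, 49, 7, 7, 7, 7, 7, 7, 1, 1, 1, 1, 1, 1, 1] (19 cycles, including the fixed point 0).
n − c = 343 − 19 = 324; sign = (−1)^324 = +1.
Via Zolotarev, sign(π_{211}) = (211|343) = +1.

+1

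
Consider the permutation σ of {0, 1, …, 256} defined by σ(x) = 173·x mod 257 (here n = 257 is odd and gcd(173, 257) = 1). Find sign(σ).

Start at x=197: 197 → 157 → 176 → 122 → 32 → 139 → 146 → … (one orbit).
The orbit structure of x ↦ 173x mod 257: 3 orbits of sizes [128, 128, 1].
sign(π) = (−1)^{n − #cycles} = (−1)^{257−3} = (−1)^254 = +1.

+1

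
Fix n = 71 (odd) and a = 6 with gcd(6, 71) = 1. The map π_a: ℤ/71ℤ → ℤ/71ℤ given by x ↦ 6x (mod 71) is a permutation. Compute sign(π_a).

Start at x=38: 38 → 15 → 19 → 43 → 45 → 57 → 58 → … (one orbit).
Cycle type of π: 35×2 + 1; total 3 cycles.
With 3 cycles on 71 points, sign = (−1)^{71−3} = +1.

+1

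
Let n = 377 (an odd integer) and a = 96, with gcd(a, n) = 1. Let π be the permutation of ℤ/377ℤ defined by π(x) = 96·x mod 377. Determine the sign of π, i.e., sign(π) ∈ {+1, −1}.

Orbit of 96 under x↦96x: [96, 168, 294, 326, 5, 103, 86]… (length divides ord_377(96)).
Cycle type of π: 28×12 + 14×2 + 4×3 + 1; total 18 cycles.
18 cycles on 377: each ℓ→(−1)^(ℓ−1), product (−1)^359 = -1.
(96|377)_J = -1 (Zolotarev's lemma cross-check).

-1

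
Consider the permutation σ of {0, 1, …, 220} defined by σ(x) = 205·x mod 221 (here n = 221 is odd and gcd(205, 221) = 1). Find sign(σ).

+1

Orbit of 120 under x↦205x: [120, 69, 1, 205, 35, 103]… (length divides ord_221(205)).
π_205 has 51 disjoint cycles with lengths [6, 6, 6, 6, 6, 6, 6, 6, 6, 6, 6, 6, 6, 6, 6, 6, 6, 6, 6, 6, 6, 6, 6, 6, 6, 6, 6, 6, 6, 6, 6, 6, 6, 6, 1, 1, 1, 1, 1, 1, 1, 1, 1, 1, 1, 1, 1, 1, 1, 1, 1] on {0,…,220}.
Σ(ℓ_i−1) = 221−51 = 170; sign = (−1)^170 = +1.
Via Zolotarev, sign(π_{205}) = (205|221) = +1.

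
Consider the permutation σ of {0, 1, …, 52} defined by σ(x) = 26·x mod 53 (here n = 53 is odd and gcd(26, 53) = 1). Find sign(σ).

-1

Trace 33: π^k(33) = [33, 10, 48, 29, 12, 47, 3] for k=0..6.
Decompose π into cycles: lengths [52, 1] (2 cycles, including the fixed point 0).
n − c = 53 − 2 = 51; sign = (−1)^51 = -1.
Via Zolotarev, sign(π_{26}) = (26|53) = -1.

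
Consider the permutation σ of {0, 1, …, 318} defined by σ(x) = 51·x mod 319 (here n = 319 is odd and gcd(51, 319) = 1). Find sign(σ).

-1

Trace 268: π^k(268) = [268, 270, 53, 151, 45, 62, 291] for k=0..6.
Cycle lengths of π_51 on ℤ/319ℤ: [70, 70, 70, 70, 14, 14, 10, 1]; 8 cycles in total.
8 cycles on 319: each ℓ→(−1)^(ℓ−1), product (−1)^311 = -1.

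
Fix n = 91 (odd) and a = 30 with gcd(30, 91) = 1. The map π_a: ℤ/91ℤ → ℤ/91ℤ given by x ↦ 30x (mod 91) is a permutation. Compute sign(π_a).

Start at x=30: 30 → 81 → 64 → 9 → 88 → 1 → 30 (one orbit).
The orbit structure of x ↦ 30x mod 91: 17 orbits of sizes [6, 6, 6, 6, 6, 6, 6, 6, 6, 6, 6, 6, 6, 6, 3, 3, 1].
sign(π) = (−1)^{n − #cycles} = (−1)^{91−17} = (−1)^74 = +1.

+1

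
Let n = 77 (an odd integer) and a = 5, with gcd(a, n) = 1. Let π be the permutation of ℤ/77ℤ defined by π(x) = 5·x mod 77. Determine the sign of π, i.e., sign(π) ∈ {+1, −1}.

-1

Trace 64: π^k(64) = [64, 12, 60, 69, 37, 31, 1] for k=0..6.
π_5 has 6 disjoint cycles with lengths [30, 30, 6, 5, 5, 1] on {0,…,76}.
sign(π) = (−1)^{n − #cycles} = (−1)^{77−6} = (−1)^71 = -1.
Via Zolotarev, sign(π_{5}) = (5|77) = -1.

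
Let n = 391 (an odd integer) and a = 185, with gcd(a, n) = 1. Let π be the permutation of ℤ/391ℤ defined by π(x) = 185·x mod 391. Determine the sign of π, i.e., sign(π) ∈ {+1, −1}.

+1

Start at x=70: 70 → 47 → 93 → 1 → 185 → 208 → 162 → … (one orbit).
69 cycles of lengths [8, 8, 8, 8, 8, 8, 8, 8, 8, 8, 8, 8, 8, 8, 8, 8, 8, 8, 8, 8, 8, 8, 8, 8, 8, 8, 8, 8, 8, 8, 8, 8, 8, 8, 8, 8, 8, 8, 8, 8, 8, 8, 8, 8, 8, 8, 1, 1, 1, 1, 1, 1, 1, 1, 1, 1, 1, 1, 1, 1, 1, 1, 1, 1, 1, 1, 1, 1, 1].
391 − 69 = 322 transpositions; sign(π) = (−1)^322 = +1.
(185|391)_J = +1 (Zolotarev's lemma cross-check).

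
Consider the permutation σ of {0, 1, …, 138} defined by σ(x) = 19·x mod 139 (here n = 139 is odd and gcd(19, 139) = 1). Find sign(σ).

-1

Orbit of 71 under x↦19x: [71, 98, 55, 72, 117, 138, 120]… (length divides ord_139(19)).
π_19 has 2 disjoint cycles with lengths [138, 1] on {0,…,138}.
sign(π) = (−1)^{n − #cycles} = (−1)^{139−2} = (−1)^137 = -1.
Check: (19/139) = -1 by Zolotarev.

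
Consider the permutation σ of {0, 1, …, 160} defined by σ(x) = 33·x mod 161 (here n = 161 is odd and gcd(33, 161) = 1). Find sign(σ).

+1

Start at x=17: 17 → 78 → 159 → 95 → 76 → 93 → 10 → … (one orbit).
Decompose π into cycles: lengths [66, 66, 22, 6, 1] (5 cycles, including the fixed point 0).
n − c = 161 − 5 = 156; sign = (−1)^156 = +1.
Zolotarev: (33|161) = +1, matching the cycle-count sign.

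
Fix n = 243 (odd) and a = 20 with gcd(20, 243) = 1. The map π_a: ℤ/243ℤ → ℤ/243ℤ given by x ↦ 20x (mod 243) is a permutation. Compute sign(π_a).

Orbit of 23 under x↦20x: [23, 217, 209, 49, 8, 160, 41]… (length divides ord_243(20)).
Cycle lengths of π_20 on ℤ/243ℤ: [162, 54, 18, 6, 2, 1]; 6 cycles in total.
sign(π) = (−1)^{n − #cycles} = (−1)^{243−6} = (−1)^237 = -1.
(20|243)_J = -1 (Zolotarev's lemma cross-check).

-1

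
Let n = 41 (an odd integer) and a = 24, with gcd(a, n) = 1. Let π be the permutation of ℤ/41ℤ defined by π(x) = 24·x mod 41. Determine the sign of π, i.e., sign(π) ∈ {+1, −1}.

-1

Start at x=26: 26 → 9 → 11 → 18 → 22 → 36 → 3 → … (one orbit).
π_24 has 2 disjoint cycles with lengths [40, 1] on {0,…,40}.
n − c = 41 − 2 = 39; sign = (−1)^39 = -1.
The Jacobi symbol (24|41) = -1 (Zolotarev) agrees.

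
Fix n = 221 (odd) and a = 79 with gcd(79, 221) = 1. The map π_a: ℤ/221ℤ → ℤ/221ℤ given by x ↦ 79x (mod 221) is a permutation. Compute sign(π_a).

-1

Start at x=27: 27 → 144 → 105 → 118 → 40 → 66 → 131 → … (one orbit).
π_79 has 26 disjoint cycles with lengths [16, 16, 16, 16, 16, 16, 16, 16, 16, 16, 16, 16, 16, 1, 1, 1, 1, 1, 1, 1, 1, 1, 1, 1, 1, 1] on {0,…,220}.
n − c = 221 − 26 = 195; sign = (−1)^195 = -1.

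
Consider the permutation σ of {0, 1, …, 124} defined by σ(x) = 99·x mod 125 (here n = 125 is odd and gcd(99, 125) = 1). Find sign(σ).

Orbit of 101 under x↦99x: [101, 124, 26, 74, 76, 24, 1]… (length divides ord_125(99)).
Cycle lengths of π_99 on ℤ/125ℤ: [10, 10, 10, 10, 10, 10, 10, 10, 10, 10, 2, 2, 2, 2, 2, 2, 2, 2, 2, 2, 2, 2, 1]; 23 cycles in total.
23 cycles on 125: each ℓ→(−1)^(ℓ−1), product (−1)^102 = +1.
Zolotarev: (99|125) = +1, matching the cycle-count sign.

+1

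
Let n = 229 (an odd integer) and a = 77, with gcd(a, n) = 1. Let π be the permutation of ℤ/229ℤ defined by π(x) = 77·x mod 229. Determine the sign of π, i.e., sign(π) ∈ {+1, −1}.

Trace 82: π^k(82) = [82, 131, 11, 160, 183, 122, 5] for k=0..6.
π_77 has 2 disjoint cycles with lengths [228, 1] on {0,…,228}.
229 − 2 = 227 transpositions; sign(π) = (−1)^227 = -1.
Via Zolotarev, sign(π_{77}) = (77|229) = -1.

-1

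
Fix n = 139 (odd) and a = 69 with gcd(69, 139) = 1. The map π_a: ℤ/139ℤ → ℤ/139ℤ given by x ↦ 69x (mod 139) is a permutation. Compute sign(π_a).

+1

Start at x=1: 1 → 69 → 35 → 52 → 113 → 13 → 63 → … (one orbit).
π_69 has 3 disjoint cycles with lengths [69, 69, 1] on {0,…,138}.
Σ(ℓ_i−1) = 139−3 = 136; sign = (−1)^136 = +1.
The Jacobi symbol (69|139) = +1 (Zolotarev) agrees.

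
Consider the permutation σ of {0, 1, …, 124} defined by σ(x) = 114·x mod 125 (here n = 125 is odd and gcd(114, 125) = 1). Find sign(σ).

Orbit of 94 under x↦114x: [94, 91, 124, 11, 4, 81, 109]… (length divides ord_125(114)).
Cycle type of π: 50×2 + 10×2 + 2×2 + 1; total 7 cycles.
125 − 7 = 118 transpositions; sign(π) = (−1)^118 = +1.
(114|125)_J = +1 (Zolotarev's lemma cross-check).

+1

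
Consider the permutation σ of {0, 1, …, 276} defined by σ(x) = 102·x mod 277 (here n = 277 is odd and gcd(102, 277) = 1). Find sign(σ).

Orbit of 256 under x↦102x: [256, 74, 69, 113, 169, 64, 157]… (length divides ord_277(102)).
7 cycles of lengths [46, 46, 46, 46, 46, 46, 1].
Σ(ℓ_i−1) = 277−7 = 270; sign = (−1)^270 = +1.

+1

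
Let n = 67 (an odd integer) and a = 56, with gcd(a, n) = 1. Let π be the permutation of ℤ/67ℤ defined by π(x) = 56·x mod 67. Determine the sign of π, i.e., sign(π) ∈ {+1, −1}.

+1

Trace 4: π^k(4) = [4, 23, 15, 36, 6, 1, 56] for k=0..6.
Cycle lengths of π_56 on ℤ/67ℤ: [33, 33, 1]; 3 cycles in total.
n − c = 67 − 3 = 64; sign = (−1)^64 = +1.
The Jacobi symbol (56|67) = +1 (Zolotarev) agrees.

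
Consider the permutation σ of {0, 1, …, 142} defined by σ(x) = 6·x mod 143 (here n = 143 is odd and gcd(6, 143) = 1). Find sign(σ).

Orbit of 32 under x↦6x: [32, 49, 8, 48, 2, 12, 72]… (length divides ord_143(6)).
Cycle type of π: 60×2 + 12 + 10 + 1; total 5 cycles.
n − c = 143 − 5 = 138; sign = (−1)^138 = +1.
Check: (6/143) = +1 by Zolotarev.

+1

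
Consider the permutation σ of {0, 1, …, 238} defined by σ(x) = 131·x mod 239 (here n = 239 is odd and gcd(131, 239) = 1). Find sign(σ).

-1

Orbit of 114 under x↦131x: [114, 116, 139, 45, 159, 36, 175]… (length divides ord_239(131)).
Cycle lengths of π_131 on ℤ/239ℤ: [238, 1]; 2 cycles in total.
239 − 2 = 237 transpositions; sign(π) = (−1)^237 = -1.
Check: (131/239) = -1 by Zolotarev.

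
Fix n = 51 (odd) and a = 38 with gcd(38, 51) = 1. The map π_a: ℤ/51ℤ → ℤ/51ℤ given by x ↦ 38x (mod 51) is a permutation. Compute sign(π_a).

-1

Trace 47: π^k(47) = [47, 1, 38, 16] for k=0..3.
Cycle lengths of π_38 on ℤ/51ℤ: [4, 4, 4, 4, 4, 4, 4, 4, 4, 4, 4, 4, 2, 1]; 14 cycles in total.
Σ(ℓ_i−1) = 51−14 = 37; sign = (−1)^37 = -1.
(38|51)_J = -1 (Zolotarev's lemma cross-check).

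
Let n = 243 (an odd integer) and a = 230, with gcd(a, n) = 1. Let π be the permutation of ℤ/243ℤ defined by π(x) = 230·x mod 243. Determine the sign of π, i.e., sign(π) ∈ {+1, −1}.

Trace 215: π^k(215) = [215, 121, 128, 37, 5, 178, 116] for k=0..6.
Cycle type of π: 162 + 54 + 18 + 6 + 2 + 1; total 6 cycles.
n − c = 243 − 6 = 237; sign = (−1)^237 = -1.
(230|243)_J = -1 (Zolotarev's lemma cross-check).

-1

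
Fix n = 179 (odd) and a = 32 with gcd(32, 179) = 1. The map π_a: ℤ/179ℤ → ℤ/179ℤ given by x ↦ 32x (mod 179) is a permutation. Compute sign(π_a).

-1

Trace 164: π^k(164) = [164, 57, 34, 14, 90, 16, 154] for k=0..6.
The orbit structure of x ↦ 32x mod 179: 2 orbits of sizes [178, 1].
With 2 cycles on 179 points, sign = (−1)^{179−2} = -1.
Zolotarev: (32|179) = -1, matching the cycle-count sign.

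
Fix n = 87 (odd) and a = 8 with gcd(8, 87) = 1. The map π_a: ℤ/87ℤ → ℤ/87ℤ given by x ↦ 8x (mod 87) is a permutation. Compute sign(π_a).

Trace 68: π^k(68) = [68, 22, 2, 16, 41, 67, 14] for k=0..6.
π_8 has 5 disjoint cycles with lengths [28, 28, 28, 2, 1] on {0,…,86}.
With 5 cycles on 87 points, sign = (−1)^{87−5} = +1.

+1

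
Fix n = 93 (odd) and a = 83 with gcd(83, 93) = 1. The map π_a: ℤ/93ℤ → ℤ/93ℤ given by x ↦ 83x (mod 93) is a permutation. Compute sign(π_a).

Orbit of 70 under x↦83x: [70, 44, 25, 29, 82, 17, 16]… (length divides ord_93(83)).
Cycle type of π: 30×3 + 2 + 1; total 5 cycles.
sign(π) = (−1)^{n − #cycles} = (−1)^{93−5} = (−1)^88 = +1.
The Jacobi symbol (83|93) = +1 (Zolotarev) agrees.

+1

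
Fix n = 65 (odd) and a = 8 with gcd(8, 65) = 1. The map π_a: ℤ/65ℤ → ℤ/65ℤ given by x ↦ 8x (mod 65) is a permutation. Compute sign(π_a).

Orbit of 8 under x↦8x: [8, 64, 57, 1]… (length divides ord_65(8)).
Decompose π into cycles: lengths [4, 4, 4, 4, 4, 4, 4, 4, 4, 4, 4, 4, 4, 4, 4, 4, 1] (17 cycles, including the fixed point 0).
sign(π) = (−1)^{n − #cycles} = (−1)^{65−17} = (−1)^48 = +1.

+1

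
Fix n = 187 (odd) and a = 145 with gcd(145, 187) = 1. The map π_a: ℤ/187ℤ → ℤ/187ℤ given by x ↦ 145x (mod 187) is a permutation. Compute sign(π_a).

-1

Start at x=138: 138 → 1 → 145 → 81 → 151 → 16 → 76 → … (one orbit).
Cycle type of π: 40×4 + 10 + 8×2 + 1; total 8 cycles.
187 − 8 = 179 transpositions; sign(π) = (−1)^179 = -1.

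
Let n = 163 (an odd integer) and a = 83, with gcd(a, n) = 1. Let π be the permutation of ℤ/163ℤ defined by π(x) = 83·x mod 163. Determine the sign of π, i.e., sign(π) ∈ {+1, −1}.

Trace 36: π^k(36) = [36, 54, 81, 40, 60, 90, 135] for k=0..6.
π_83 has 3 disjoint cycles with lengths [81, 81, 1] on {0,…,162}.
With 3 cycles on 163 points, sign = (−1)^{163−3} = +1.

+1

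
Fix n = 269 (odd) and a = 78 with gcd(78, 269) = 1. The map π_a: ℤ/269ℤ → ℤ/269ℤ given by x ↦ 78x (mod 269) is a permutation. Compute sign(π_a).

+1

Start at x=185: 185 → 173 → 44 → 204 → 41 → 239 → 81 → … (one orbit).
Decompose π into cycles: lengths [67, 67, 67, 67, 1] (5 cycles, including the fixed point 0).
sign(π) = (−1)^{n − #cycles} = (−1)^{269−5} = (−1)^264 = +1.
Check: (78/269) = +1 by Zolotarev.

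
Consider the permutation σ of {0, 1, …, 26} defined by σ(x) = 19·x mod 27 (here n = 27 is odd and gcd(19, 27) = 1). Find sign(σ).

Start at x=19: 19 → 10 → 1 → 19 (one orbit).
Cycle type of π: 3×6 + 1×9; total 15 cycles.
15 cycles on 27: each ℓ→(−1)^(ℓ−1), product (−1)^12 = +1.

+1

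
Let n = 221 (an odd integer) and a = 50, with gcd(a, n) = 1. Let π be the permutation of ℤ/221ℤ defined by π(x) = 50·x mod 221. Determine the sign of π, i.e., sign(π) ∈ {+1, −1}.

Start at x=69: 69 → 135 → 120 → 33 → 103 → 67 → 35 → … (one orbit).
26 cycles of lengths [12, 12, 12, 12, 12, 12, 12, 12, 12, 12, 12, 12, 12, 12, 12, 12, 12, 2, 2, 2, 2, 2, 2, 2, 2, 1].
Σ(ℓ_i−1) = 221−26 = 195; sign = (−1)^195 = -1.
Via Zolotarev, sign(π_{50}) = (50|221) = -1.

-1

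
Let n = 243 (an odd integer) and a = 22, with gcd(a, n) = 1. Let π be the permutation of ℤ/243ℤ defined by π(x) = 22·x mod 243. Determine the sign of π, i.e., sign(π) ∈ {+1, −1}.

+1

Trace 214: π^k(214) = [214, 91, 58, 61, 127, 121, 232] for k=0..6.
11 cycles of lengths [81, 81, 27, 27, 9, 9, 3, 3, 1, 1, 1].
243 − 11 = 232 transpositions; sign(π) = (−1)^232 = +1.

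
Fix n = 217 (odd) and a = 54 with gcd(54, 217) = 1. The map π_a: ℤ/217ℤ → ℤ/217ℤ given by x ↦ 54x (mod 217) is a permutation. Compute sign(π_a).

+1

Orbit of 108 under x↦54x: [108, 190, 61, 39, 153, 16, 213]… (length divides ord_217(54)).
The orbit structure of x ↦ 54x mod 217: 11 orbits of sizes [30, 30, 30, 30, 30, 30, 10, 10, 10, 6, 1].
217 − 11 = 206 transpositions; sign(π) = (−1)^206 = +1.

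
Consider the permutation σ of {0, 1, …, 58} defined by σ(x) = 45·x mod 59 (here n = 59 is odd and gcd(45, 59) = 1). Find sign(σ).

+1

Trace 22: π^k(22) = [22, 46, 5, 48, 36, 27, 35] for k=0..6.
The orbit structure of x ↦ 45x mod 59: 3 orbits of sizes [29, 29, 1].
sign(π) = (−1)^{n − #cycles} = (−1)^{59−3} = (−1)^56 = +1.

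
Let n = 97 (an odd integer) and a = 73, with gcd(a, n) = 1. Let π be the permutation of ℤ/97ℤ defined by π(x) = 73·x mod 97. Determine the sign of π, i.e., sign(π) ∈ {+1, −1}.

+1

Trace 81: π^k(81) = [81, 93, 96, 24, 6, 50, 61] for k=0..6.
5 cycles of lengths [24, 24, 24, 24, 1].
sign(π) = (−1)^{n − #cycles} = (−1)^{97−5} = (−1)^92 = +1.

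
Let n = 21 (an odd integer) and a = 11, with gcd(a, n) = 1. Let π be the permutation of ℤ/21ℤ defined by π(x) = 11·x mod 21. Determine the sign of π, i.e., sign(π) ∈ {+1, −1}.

-1

Start at x=16: 16 → 8 → 4 → 2 → 1 → 11 → 16 (one orbit).
Cycle type of π: 6×2 + 3×2 + 2 + 1; total 6 cycles.
Σ(ℓ_i−1) = 21−6 = 15; sign = (−1)^15 = -1.
The Jacobi symbol (11|21) = -1 (Zolotarev) agrees.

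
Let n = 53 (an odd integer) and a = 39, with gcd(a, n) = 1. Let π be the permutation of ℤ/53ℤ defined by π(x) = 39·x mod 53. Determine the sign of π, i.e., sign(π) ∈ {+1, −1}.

Start at x=7: 7 → 8 → 47 → 31 → 43 → 34 → 1 → … (one orbit).
π_39 has 2 disjoint cycles with lengths [52, 1] on {0,…,52}.
53 − 2 = 51 transpositions; sign(π) = (−1)^51 = -1.
Zolotarev: (39|53) = -1, matching the cycle-count sign.

-1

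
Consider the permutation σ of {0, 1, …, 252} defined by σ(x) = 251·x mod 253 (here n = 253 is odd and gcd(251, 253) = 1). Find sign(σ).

Trace 97: π^k(97) = [97, 59, 135, 236, 34, 185, 136] for k=0..6.
Cycle lengths of π_251 on ℤ/253ℤ: [110, 110, 22, 5, 5, 1]; 6 cycles in total.
253 − 6 = 247 transpositions; sign(π) = (−1)^247 = -1.
Via Zolotarev, sign(π_{251}) = (251|253) = -1.

-1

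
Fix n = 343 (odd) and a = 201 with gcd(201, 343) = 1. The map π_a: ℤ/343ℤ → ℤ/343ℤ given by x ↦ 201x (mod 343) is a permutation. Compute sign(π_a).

-1

Start at x=89: 89 → 53 → 20 → 247 → 255 → 148 → 250 → … (one orbit).
4 cycles of lengths [294, 42, 6, 1].
n − c = 343 − 4 = 339; sign = (−1)^339 = -1.
Check: (201/343) = -1 by Zolotarev.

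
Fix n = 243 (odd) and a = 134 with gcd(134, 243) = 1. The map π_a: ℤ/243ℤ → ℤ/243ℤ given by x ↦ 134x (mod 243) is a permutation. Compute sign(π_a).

-1

Trace 215: π^k(215) = [215, 136, 242, 109, 26, 82, 53] for k=0..6.
π_134 has 32 disjoint cycles with lengths [18, 18, 18, 18, 18, 18, 18, 18, 18, 6, 6, 6, 6, 6, 6, 6, 6, 6, 2, 2, 2, 2, 2, 2, 2, 2, 2, 2, 2, 2, 2, 1] on {0,…,242}.
32 cycles on 243: each ℓ→(−1)^(ℓ−1), product (−1)^211 = -1.
Check: (134/243) = -1 by Zolotarev.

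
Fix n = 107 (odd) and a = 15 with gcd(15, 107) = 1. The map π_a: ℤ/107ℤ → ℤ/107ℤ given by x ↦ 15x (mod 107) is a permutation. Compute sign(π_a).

-1

Orbit of 102 under x↦15x: [102, 32, 52, 31, 37, 20, 86]… (length divides ord_107(15)).
Cycle lengths of π_15 on ℤ/107ℤ: [106, 1]; 2 cycles in total.
107 − 2 = 105 transpositions; sign(π) = (−1)^105 = -1.
Check: (15/107) = -1 by Zolotarev.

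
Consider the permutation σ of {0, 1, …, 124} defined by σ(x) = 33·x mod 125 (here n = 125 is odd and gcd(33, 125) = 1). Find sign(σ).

-1

Start at x=54: 54 → 32 → 56 → 98 → 109 → 97 → 76 → … (one orbit).
Cycle type of π: 100 + 20 + 4 + 1; total 4 cycles.
Σ(ℓ_i−1) = 125−4 = 121; sign = (−1)^121 = -1.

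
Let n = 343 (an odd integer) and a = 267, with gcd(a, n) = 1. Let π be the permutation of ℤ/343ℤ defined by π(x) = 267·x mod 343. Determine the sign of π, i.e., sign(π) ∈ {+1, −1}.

Orbit of 99 under x↦267x: [99, 22, 43, 162, 36, 8, 78]… (length divides ord_343(267)).
Cycle lengths of π_267 on ℤ/343ℤ: [49, 49, 49, 49, 49, 49, 7, 7, 7, 7, 7, 7, 1, 1, 1, 1, 1, 1, 1]; 19 cycles in total.
sign(π) = (−1)^{n − #cycles} = (−1)^{343−19} = (−1)^324 = +1.

+1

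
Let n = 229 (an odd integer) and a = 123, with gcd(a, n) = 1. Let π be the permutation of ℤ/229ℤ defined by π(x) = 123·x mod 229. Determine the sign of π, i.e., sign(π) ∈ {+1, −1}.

-1

Trace 199: π^k(199) = [199, 203, 8, 68, 120, 104, 197] for k=0..6.
Cycle type of π: 76×3 + 1; total 4 cycles.
With 4 cycles on 229 points, sign = (−1)^{229−4} = -1.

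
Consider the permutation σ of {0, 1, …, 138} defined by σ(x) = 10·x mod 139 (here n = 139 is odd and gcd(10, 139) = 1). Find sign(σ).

Orbit of 129 under x↦10x: [129, 39, 112, 8, 80, 105, 77]… (length divides ord_139(10)).
4 cycles of lengths [46, 46, 46, 1].
Σ(ℓ_i−1) = 139−4 = 135; sign = (−1)^135 = -1.

-1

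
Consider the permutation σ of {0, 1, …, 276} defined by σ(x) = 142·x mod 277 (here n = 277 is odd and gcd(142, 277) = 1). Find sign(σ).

Orbit of 43 under x↦142x: [43, 12, 42, 147, 99, 208, 174]… (length divides ord_277(142)).
Cycle type of π: 276 + 1; total 2 cycles.
n − c = 277 − 2 = 275; sign = (−1)^275 = -1.

-1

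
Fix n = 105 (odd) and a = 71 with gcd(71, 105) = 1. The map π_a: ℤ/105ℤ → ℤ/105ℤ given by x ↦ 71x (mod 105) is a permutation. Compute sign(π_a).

-1

Orbit of 71 under x↦71x: [71, 1]… (length divides ord_105(71)).
π_71 has 70 disjoint cycles with lengths [2, 2, 2, 2, 2, 2, 2, 2, 2, 2, 2, 2, 2, 2, 2, 2, 2, 2, 2, 2, 2, 2, 2, 2, 2, 2, 2, 2, 2, 2, 2, 2, 2, 2, 2, 1, 1, 1, 1, 1, 1, 1, 1, 1, 1, 1, 1, 1, 1, 1, 1, 1, 1, 1, 1, 1, 1, 1, 1, 1, 1, 1, 1, 1, 1, 1, 1, 1, 1, 1] on {0,…,104}.
With 70 cycles on 105 points, sign = (−1)^{105−70} = -1.
(71|105)_J = -1 (Zolotarev's lemma cross-check).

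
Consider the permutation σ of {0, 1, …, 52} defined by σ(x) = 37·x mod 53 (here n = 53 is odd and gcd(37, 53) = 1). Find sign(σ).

+1

Trace 7: π^k(7) = [7, 47, 43, 1, 37, 44, 38] for k=0..6.
π_37 has 3 disjoint cycles with lengths [26, 26, 1] on {0,…,52}.
Σ(ℓ_i−1) = 53−3 = 50; sign = (−1)^50 = +1.
Check: (37/53) = +1 by Zolotarev.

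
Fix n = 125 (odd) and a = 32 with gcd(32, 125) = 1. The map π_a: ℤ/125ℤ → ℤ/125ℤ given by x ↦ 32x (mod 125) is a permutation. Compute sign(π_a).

-1

Orbit of 32 under x↦32x: [32, 24, 18, 76, 57, 74, 118]… (length divides ord_125(32)).
Decompose π into cycles: lengths [20, 20, 20, 20, 20, 4, 4, 4, 4, 4, 4, 1] (12 cycles, including the fixed point 0).
12 cycles on 125: each ℓ→(−1)^(ℓ−1), product (−1)^113 = -1.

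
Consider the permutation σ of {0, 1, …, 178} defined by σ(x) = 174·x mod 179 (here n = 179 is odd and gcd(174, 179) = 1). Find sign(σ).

Trace 32: π^k(32) = [32, 19, 84, 117, 131, 61, 53] for k=0..6.
Cycle type of π: 178 + 1; total 2 cycles.
sign(π) = (−1)^{n − #cycles} = (−1)^{179−2} = (−1)^177 = -1.
(174|179)_J = -1 (Zolotarev's lemma cross-check).

-1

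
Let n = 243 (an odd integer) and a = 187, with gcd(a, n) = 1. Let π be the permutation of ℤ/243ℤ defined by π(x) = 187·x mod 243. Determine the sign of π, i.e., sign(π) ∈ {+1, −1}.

Orbit of 241 under x↦187x: [241, 112, 46, 97, 157, 199, 34]… (length divides ord_243(187)).
11 cycles of lengths [81, 81, 27, 27, 9, 9, 3, 3, 1, 1, 1].
sign(π) = (−1)^{n − #cycles} = (−1)^{243−11} = (−1)^232 = +1.
Zolotarev: (187|243) = +1, matching the cycle-count sign.

+1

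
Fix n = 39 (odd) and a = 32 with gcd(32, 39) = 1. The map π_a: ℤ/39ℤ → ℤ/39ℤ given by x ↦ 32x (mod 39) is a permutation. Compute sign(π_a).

+1

Orbit of 5 under x↦32x: [5, 4, 11, 1, 32, 10, 8]… (length divides ord_39(32)).
Cycle type of π: 12×3 + 2 + 1; total 5 cycles.
sign(π) = (−1)^{n − #cycles} = (−1)^{39−5} = (−1)^34 = +1.
(32|39)_J = +1 (Zolotarev's lemma cross-check).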